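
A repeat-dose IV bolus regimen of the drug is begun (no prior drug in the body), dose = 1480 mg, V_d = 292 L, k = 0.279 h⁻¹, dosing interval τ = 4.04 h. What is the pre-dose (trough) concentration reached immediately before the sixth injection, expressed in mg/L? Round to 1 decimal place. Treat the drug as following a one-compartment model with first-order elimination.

2.4 mg/L

C₀ per dose = Dose / Vd = 1480 / 292 = 5.068 mg/L
Fraction remaining after one interval: r = e^(−kτ) = e^(−0.2790 × 4.04) = 0.3240
Before dose 6, 5 doses have been given (aged 1τ, 2τ, 3τ, 4τ, 5τ).
C_trough = C₀ × (r + r² + … + r^5) = C₀ × r(1−r^5)/(1−r)
        = 5.068 × 0.3240 × (1 − 0.003570) / (1 − 0.3240) = 2.420 mg/L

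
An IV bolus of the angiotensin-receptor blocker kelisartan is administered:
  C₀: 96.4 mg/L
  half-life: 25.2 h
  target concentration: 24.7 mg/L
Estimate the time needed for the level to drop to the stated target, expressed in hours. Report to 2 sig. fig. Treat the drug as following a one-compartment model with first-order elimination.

k = ln2 / t½ = 0.693147 / 25.2 = 0.02751 h⁻¹
t = ln(C₀ / C) / k = ln(96.40 / 24.7) / 0.02751
  = ln(3.903) / 0.02751 = 1.362 / 0.02751 = 49.51 h

50 h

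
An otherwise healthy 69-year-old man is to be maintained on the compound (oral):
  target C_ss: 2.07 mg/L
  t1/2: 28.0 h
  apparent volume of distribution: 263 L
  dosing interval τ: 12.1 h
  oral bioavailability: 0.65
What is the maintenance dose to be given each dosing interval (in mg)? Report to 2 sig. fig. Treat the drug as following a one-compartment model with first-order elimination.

250 mg

k = ln2 / t½ = 0.693147 / 28.0 = 0.02476 h⁻¹
CL = k × Vd = 0.02476 × 263 = 6.512 L/h
At steady state, F × (Dose/τ) = Css × CL.
Dose = Css × CL × τ / F = 2.07 × 6.512 × 12.1 / 0.65 = 250.9 mg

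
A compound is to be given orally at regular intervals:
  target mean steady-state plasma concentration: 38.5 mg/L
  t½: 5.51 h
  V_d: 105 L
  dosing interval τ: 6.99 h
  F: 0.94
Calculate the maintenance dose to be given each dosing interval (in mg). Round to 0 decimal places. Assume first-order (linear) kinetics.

k = ln2 / t½ = 0.693147 / 5.51 = 0.1258 h⁻¹
CL = k × Vd = 0.1258 × 105 = 13.21 L/h
At steady state, F × (Dose/τ) = Css × CL.
Dose = Css × CL × τ / F = 38.5 × 13.21 × 6.99 / 0.94 = 3782 mg

3782 mg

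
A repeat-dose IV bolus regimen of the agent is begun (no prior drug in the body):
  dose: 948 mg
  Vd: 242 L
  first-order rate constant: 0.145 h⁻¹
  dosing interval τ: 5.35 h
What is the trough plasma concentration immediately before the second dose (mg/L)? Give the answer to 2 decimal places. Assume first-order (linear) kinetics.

C₀ per dose = Dose / Vd = 948 / 242 = 3.917 mg/L
Fraction remaining after one interval: r = e^(−kτ) = e^(−0.1450 × 5.35) = 0.4604
Before dose 2, 1 dose has been given (aged 1τ).
C_trough = C₀ × r = 3.917 × 0.4604 = 1.803 mg/L

1.80 mg/L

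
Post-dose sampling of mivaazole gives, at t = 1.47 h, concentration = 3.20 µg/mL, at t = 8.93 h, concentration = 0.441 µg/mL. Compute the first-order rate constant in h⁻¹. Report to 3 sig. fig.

0.266 h⁻¹

k = ln(C₁/C₂) / (t₂ − t₁) = ln(3.20/0.441) / (8.93 − 1.47)
  = 1.982 / 7.460 = 0.2657 h⁻¹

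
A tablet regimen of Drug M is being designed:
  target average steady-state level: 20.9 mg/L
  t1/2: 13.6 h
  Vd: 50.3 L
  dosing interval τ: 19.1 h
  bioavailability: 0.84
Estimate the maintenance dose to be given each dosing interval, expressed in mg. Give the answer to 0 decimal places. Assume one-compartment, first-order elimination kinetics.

k = ln2 / t½ = 0.693147 / 13.6 = 0.05097 h⁻¹
CL = k × Vd = 0.05097 × 50.3 = 2.564 L/h
At steady state, F × (Dose/τ) = Css × CL.
Dose = Css × CL × τ / F = 20.9 × 2.564 × 19.1 / 0.84 = 1218 mg

1218 mg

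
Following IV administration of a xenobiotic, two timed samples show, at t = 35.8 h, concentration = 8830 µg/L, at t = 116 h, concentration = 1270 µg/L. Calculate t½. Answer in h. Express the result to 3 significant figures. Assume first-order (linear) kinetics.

28.7 h

k = ln(C₁/C₂) / (t₂ − t₁) = ln(8830/1270) / (116 − 35.8)
  = 1.939 / 80.20 = 0.02418 h⁻¹
t½ = ln2 / k = 0.693147 / 0.02418 = 28.67 h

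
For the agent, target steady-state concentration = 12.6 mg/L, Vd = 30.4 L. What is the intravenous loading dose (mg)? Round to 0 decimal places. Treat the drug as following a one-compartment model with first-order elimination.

383 mg

LD = Css × Vd = 12.6 × 30.4 = 383.0 mg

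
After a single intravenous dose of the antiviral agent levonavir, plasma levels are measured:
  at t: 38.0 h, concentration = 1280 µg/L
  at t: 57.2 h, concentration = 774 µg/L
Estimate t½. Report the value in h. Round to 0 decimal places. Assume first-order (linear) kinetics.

k = ln(C₁/C₂) / (t₂ − t₁) = ln(1280/774) / (57.2 − 38.0)
  = 0.5030 / 19.20 = 0.02620 h⁻¹
t½ = ln2 / k = 0.693147 / 0.02620 = 26.46 h

26 h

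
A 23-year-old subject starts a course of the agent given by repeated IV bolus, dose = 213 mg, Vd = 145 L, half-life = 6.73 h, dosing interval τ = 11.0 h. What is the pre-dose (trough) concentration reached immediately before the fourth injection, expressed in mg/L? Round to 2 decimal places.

0.67 mg/L

C₀ per dose = Dose / Vd = 213 / 145 = 1.469 mg/L
k = ln2 / t½ = 0.693147 / 6.73 = 0.1030 h⁻¹
Fraction remaining after one interval: r = e^(−kτ) = e^(−0.1030 × 11.0) = 0.3221
Before dose 4, 3 doses have been given (aged 1τ, 2τ, 3τ).
C_trough = C₀ × (r + r² + … + r^3) = C₀ × r(1−r^3)/(1−r)
        = 1.469 × 0.3221 × (1 − 0.03342) / (1 − 0.3221) = 0.6747 mg/L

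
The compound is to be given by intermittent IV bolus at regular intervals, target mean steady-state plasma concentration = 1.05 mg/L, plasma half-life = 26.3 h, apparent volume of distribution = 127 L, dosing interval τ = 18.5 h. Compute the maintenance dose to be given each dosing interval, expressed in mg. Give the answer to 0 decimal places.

65 mg

k = ln2 / t½ = 0.693147 / 26.3 = 0.02636 h⁻¹
CL = k × Vd = 0.02636 × 127 = 3.348 L/h
At steady state, Dose/τ = Css × CL.
Dose = Css × CL × τ = 1.05 × 3.348 × 18.5 = 65.03 mg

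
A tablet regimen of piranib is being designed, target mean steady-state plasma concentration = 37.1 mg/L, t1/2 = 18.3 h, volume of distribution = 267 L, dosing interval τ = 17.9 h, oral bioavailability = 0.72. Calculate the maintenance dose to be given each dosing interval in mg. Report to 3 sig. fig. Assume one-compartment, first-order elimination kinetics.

k = ln2 / t½ = 0.693147 / 18.3 = 0.03788 h⁻¹
CL = k × Vd = 0.03788 × 267 = 10.11 L/h
At steady state, F × (Dose/τ) = Css × CL.
Dose = Css × CL × τ / F = 37.1 × 10.11 × 17.9 / 0.72 = 9325 mg

9330 mg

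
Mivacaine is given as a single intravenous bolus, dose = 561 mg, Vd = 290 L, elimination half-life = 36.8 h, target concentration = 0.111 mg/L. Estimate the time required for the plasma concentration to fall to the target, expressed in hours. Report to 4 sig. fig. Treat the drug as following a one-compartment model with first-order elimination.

C₀ = Dose / Vd = 561.0 / 290 = 1.934 mg/L
k = ln2 / t½ = 0.693147 / 36.8 = 0.01884 h⁻¹
t = ln(C₀ / C) / k = ln(1.934 / 0.111) / 0.01884
  = ln(17.42) / 0.01884 = 2.858 / 0.01884 = 151.7 h

151.7 h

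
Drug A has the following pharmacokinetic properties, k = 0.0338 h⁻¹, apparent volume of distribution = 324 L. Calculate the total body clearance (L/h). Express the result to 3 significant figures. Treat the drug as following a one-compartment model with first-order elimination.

11.0 L/h

CL = k × Vd = 0.0338 × 324 = 10.95 L/h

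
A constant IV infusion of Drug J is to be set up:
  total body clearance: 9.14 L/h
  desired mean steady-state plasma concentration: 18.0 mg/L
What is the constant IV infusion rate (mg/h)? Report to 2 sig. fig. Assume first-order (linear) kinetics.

160 mg/h

At steady state, infusion rate R₀ = Css × CL = 18.0 × 9.140 = 164.5 mg/h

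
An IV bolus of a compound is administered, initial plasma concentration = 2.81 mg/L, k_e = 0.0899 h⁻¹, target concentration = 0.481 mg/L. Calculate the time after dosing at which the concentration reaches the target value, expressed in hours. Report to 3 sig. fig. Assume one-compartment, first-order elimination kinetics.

19.6 h

t = ln(C₀ / C) / k = ln(2.810 / 0.481) / 0.08990
  = ln(5.842) / 0.08990 = 1.765 / 0.08990 = 19.63 h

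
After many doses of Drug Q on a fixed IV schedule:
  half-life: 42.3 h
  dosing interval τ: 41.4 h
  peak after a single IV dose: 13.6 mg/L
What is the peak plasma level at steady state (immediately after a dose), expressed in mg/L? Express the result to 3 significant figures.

27.6 mg/L

k = ln2 / t½ = 0.693147 / 42.3 = 0.01639 h⁻¹
e^(−kτ) = e^(−0.01639 × 41.4) = 0.5074
Accumulation ratio R = 1 / (1 − e^(−kτ)) = 1 / (1 − 0.5074) = 2.030
Steady-state peak = C₀ × R = 13.6 × 2.030 = 27.61 mg/L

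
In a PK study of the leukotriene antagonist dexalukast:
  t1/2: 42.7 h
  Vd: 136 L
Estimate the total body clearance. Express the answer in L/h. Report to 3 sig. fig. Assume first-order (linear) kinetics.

k = ln2 / t½ = 0.693147 / 42.7 = 0.01623 h⁻¹
CL = k × Vd = 0.01623 × 136 = 2.207 L/h

2.21 L/h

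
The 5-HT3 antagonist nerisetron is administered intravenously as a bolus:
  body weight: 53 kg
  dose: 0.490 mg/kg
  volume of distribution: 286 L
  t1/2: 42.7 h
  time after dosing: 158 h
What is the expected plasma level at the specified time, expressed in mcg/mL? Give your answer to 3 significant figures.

Total dose = 0.490 × 53 = 25.97 mg
C₀ = Dose / Vd = 25.97 / 286 = 0.09080 mg/L
k = ln2 / t½ = 0.693147 / 42.7 = 0.01623 h⁻¹
C = C₀ · e^(−k·t) = 0.09080 × e^(−0.01623 × 158)
  = 0.09080 × 0.07697 = 0.006989 mg/L
(0.006989 mg/L = 0.006989 mcg/mL)

0.00699 mcg/mL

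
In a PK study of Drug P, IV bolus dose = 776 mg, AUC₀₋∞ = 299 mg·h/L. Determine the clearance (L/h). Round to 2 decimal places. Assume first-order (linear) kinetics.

2.60 L/h

CL = Dose / AUC = 776 / 299 = 2.595 L/h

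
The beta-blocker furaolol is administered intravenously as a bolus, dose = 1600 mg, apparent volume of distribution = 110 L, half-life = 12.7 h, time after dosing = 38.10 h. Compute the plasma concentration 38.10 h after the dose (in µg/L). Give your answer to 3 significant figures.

C₀ = Dose / Vd = 1600 / 110 = 14.55 mg/L
k = ln2 / t½ = 0.693147 / 12.7 = 0.05458 h⁻¹
t / t½ = 38.10 / 12.7 = 3 half-lives
C = C₀ × (1/2)^3 = 14.55 × 0.1250 = 1.819 mg/L
Convert: 1.819 mg/L × 1000 = 1819 µg/L

1820 µg/L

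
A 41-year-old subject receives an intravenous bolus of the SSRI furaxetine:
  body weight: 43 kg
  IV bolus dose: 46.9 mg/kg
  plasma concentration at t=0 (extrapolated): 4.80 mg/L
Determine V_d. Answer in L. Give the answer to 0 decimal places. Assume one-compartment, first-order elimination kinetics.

Dose = 46.9 × 43 = 2017 mg
Vd = Dose / C₀ = 2017 / 4.80 = 420.2 L

420 L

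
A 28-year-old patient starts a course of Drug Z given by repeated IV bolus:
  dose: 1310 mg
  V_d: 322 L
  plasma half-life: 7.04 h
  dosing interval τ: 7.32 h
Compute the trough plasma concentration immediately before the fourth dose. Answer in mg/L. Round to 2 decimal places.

3.41 mg/L

C₀ per dose = Dose / Vd = 1310 / 322 = 4.068 mg/L
k = ln2 / t½ = 0.693147 / 7.04 = 0.09846 h⁻¹
Fraction remaining after one interval: r = e^(−kτ) = e^(−0.09846 × 7.32) = 0.4864
Before dose 4, 3 doses have been given (aged 1τ, 2τ, 3τ).
C_trough = C₀ × (r + r² + … + r^3) = C₀ × r(1−r^3)/(1−r)
        = 4.068 × 0.4864 × (1 − 0.1151) / (1 − 0.4864) = 3.409 mg/L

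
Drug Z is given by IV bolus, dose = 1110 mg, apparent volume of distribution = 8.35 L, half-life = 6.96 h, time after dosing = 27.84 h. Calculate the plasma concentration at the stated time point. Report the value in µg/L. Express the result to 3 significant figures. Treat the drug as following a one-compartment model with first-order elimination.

8310 µg/L

C₀ = Dose / Vd = 1110 / 8.35 = 132.9 mg/L
k = ln2 / t½ = 0.693147 / 6.96 = 0.09959 h⁻¹
t / t½ = 27.84 / 6.96 = 4 half-lives
C = C₀ × (1/2)^4 = 132.9 × 0.06250 = 8.306 mg/L
Convert: 8.306 mg/L × 1000 = 8306 µg/L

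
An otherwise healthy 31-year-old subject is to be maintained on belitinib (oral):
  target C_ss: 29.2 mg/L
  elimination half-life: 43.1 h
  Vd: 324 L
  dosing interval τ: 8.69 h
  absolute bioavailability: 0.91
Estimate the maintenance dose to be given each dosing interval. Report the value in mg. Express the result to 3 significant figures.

k = ln2 / t½ = 0.693147 / 43.1 = 0.01608 h⁻¹
CL = k × Vd = 0.01608 × 324 = 5.210 L/h
At steady state, F × (Dose/τ) = Css × CL.
Dose = Css × CL × τ / F = 29.2 × 5.210 × 8.69 / 0.91 = 1453 mg

1450 mg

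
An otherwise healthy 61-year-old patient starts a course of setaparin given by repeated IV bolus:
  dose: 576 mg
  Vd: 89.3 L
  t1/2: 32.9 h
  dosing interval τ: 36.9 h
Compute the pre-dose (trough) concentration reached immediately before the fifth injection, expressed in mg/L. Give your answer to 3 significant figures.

5.24 mg/L

C₀ per dose = Dose / Vd = 576 / 89.3 = 6.450 mg/L
k = ln2 / t½ = 0.693147 / 32.9 = 0.02107 h⁻¹
Fraction remaining after one interval: r = e^(−kτ) = e^(−0.02107 × 36.9) = 0.4596
Before dose 5, 4 doses have been given (aged 1τ, 2τ, 3τ, 4τ).
C_trough = C₀ × (r + r² + … + r^4) = C₀ × r(1−r^4)/(1−r)
        = 6.450 × 0.4596 × (1 − 0.04462) / (1 − 0.4596) = 5.241 mg/L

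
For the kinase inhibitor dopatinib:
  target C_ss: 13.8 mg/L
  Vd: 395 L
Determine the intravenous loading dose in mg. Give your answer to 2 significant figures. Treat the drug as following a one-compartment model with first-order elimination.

LD = Css × Vd = 13.8 × 395 = 5451 mg

5500 mg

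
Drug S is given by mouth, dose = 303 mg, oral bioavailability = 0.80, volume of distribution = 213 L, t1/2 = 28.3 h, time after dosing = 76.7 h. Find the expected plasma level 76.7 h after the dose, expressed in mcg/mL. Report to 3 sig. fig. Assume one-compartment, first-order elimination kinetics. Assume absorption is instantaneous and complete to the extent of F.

Amount reaching circulation = F × Dose = 0.80 × 303.0 = 242.4 mg
C₀ = F·Dose / Vd = 242.4 / 213 = 1.138 mg/L
k = ln2 / t½ = 0.693147 / 28.3 = 0.02449 h⁻¹
C = C₀ · e^(−k·t) = 1.138 × e^(−0.02449 × 76.7)
  = 1.138 × 0.1528 = 0.1739 mg/L
(0.1739 mg/L = 0.1739 mcg/mL)

0.174 mcg/mL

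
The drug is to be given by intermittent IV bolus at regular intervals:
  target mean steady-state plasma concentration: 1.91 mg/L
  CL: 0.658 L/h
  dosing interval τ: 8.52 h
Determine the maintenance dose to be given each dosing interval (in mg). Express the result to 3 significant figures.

10.7 mg

At steady state, Dose/τ = Css × CL.
Dose = Css × CL × τ = 1.91 × 0.6580 × 8.52 = 10.71 mg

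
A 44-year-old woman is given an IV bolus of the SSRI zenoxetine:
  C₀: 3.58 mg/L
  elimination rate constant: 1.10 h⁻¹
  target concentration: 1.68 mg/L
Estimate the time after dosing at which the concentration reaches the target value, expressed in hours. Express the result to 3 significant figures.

0.688 h

t = ln(C₀ / C) / k = ln(3.580 / 1.68) / 1.100
  = ln(2.131) / 1.100 = 0.7566 / 1.100 = 0.6878 h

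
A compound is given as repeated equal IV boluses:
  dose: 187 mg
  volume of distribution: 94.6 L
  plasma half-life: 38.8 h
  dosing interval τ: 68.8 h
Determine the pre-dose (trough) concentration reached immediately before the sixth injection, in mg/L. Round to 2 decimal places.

C₀ per dose = Dose / Vd = 187 / 94.6 = 1.977 mg/L
k = ln2 / t½ = 0.693147 / 38.8 = 0.01786 h⁻¹
Fraction remaining after one interval: r = e^(−kτ) = e^(−0.01786 × 68.8) = 0.2927
Before dose 6, 5 doses have been given (aged 1τ, 2τ, 3τ, 4τ, 5τ).
C_trough = C₀ × (r + r² + … + r^5) = C₀ × r(1−r^5)/(1−r)
        = 1.977 × 0.2927 × (1 − 0.002148) / (1 − 0.2927) = 0.8164 mg/L

0.82 mg/L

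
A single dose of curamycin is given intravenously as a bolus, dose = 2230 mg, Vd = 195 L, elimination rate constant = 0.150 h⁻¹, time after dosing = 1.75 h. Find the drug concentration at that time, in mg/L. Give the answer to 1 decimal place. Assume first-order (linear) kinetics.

C₀ = Dose / Vd = 2230 / 195 = 11.44 mg/L
C = C₀ · e^(−k·t) = 11.44 × e^(−0.1500 × 1.75)
  = 11.44 × 0.7691 = 8.799 mg/L

8.8 mg/L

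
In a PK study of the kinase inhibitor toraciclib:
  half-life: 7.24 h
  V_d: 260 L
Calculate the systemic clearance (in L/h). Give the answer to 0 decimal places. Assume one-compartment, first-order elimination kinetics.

k = ln2 / t½ = 0.693147 / 7.24 = 0.09574 h⁻¹
CL = k × Vd = 0.09574 × 260 = 24.89 L/h

25 L/h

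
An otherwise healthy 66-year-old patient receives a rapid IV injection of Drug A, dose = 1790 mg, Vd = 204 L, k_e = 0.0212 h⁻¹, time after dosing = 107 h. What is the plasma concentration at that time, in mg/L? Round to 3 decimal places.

C₀ = Dose / Vd = 1790 / 204 = 8.775 mg/L
C = C₀ · e^(−k·t) = 8.775 × e^(−0.02120 × 107)
  = 8.775 × 0.1035 = 0.9082 mg/L

0.908 mg/L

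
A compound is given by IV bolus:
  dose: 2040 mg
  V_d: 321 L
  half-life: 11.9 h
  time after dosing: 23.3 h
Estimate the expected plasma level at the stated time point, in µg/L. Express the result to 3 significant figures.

1640 µg/L

C₀ = Dose / Vd = 2040 / 321 = 6.355 mg/L
k = ln2 / t½ = 0.693147 / 11.9 = 0.05825 h⁻¹
C = C₀ · e^(−k·t) = 6.355 × e^(−0.05825 × 23.3)
  = 6.355 × 0.2574 = 1.636 mg/L
Convert: 1.636 mg/L × 1000 = 1636 µg/L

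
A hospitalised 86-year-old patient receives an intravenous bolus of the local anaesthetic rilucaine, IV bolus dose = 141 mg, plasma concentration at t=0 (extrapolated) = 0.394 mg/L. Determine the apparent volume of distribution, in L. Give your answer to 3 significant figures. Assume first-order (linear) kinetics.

Vd = Dose / C₀ = 141.0 / 0.394 = 357.9 L

358 L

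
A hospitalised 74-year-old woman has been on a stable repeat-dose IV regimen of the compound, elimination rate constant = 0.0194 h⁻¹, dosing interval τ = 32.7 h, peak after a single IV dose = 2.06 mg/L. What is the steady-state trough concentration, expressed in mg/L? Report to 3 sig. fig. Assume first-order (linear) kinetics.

e^(−kτ) = e^(−0.01940 × 32.7) = 0.5303
Accumulation ratio R = 1 / (1 − e^(−kτ)) = 1 / (1 − 0.5303) = 2.129
Steady-state trough = C₀ × R × e^(−kτ) = 2.06 × 2.129 × 0.5303 = 2.326 mg/L

2.33 mg/L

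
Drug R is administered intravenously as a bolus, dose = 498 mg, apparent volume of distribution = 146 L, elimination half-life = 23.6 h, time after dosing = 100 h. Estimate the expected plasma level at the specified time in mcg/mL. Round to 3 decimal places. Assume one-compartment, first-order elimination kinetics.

C₀ = Dose / Vd = 498.0 / 146 = 3.411 mg/L
k = ln2 / t½ = 0.693147 / 23.6 = 0.02937 h⁻¹
C = C₀ · e^(−k·t) = 3.411 × e^(−0.02937 × 100)
  = 3.411 × 0.05302 = 0.1809 mg/L
(0.1809 mg/L = 0.1809 mcg/mL)

0.181 mcg/mL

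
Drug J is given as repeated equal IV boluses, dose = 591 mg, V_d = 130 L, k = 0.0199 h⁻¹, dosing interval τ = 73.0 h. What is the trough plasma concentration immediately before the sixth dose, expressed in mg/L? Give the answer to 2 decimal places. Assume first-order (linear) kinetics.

C₀ per dose = Dose / Vd = 591 / 130 = 4.546 mg/L
Fraction remaining after one interval: r = e^(−kτ) = e^(−0.01990 × 73.0) = 0.2339
Before dose 6, 5 doses have been given (aged 1τ, 2τ, 3τ, 4τ, 5τ).
C_trough = C₀ × (r + r² + … + r^5) = C₀ × r(1−r^5)/(1−r)
        = 4.546 × 0.2339 × (1 − 0.0007001) / (1 − 0.2339) = 1.387 mg/L

1.39 mg/L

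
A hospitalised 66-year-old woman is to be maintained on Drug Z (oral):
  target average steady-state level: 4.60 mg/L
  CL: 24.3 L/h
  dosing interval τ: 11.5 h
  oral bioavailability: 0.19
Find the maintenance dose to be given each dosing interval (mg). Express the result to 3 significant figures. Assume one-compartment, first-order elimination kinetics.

At steady state, F × (Dose/τ) = Css × CL.
Dose = Css × CL × τ / F = 4.60 × 24.30 × 11.5 / 0.19 = 6766 mg

6770 mg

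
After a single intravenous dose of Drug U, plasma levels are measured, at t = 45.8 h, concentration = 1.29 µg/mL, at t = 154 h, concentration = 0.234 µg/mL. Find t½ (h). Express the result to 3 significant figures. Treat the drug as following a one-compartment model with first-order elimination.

43.9 h

k = ln(C₁/C₂) / (t₂ − t₁) = ln(1.29/0.234) / (154 − 45.8)
  = 1.707 / 108.2 = 0.01578 h⁻¹
t½ = ln2 / k = 0.693147 / 0.01578 = 43.93 h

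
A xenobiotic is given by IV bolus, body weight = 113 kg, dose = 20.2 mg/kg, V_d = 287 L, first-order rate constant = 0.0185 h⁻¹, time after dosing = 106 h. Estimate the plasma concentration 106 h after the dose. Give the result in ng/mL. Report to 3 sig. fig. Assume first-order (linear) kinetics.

Total dose = 20.2 × 113 = 2283 mg
C₀ = Dose / Vd = 2283 / 287 = 7.955 mg/L
C = C₀ · e^(−k·t) = 7.955 × e^(−0.01850 × 106)
  = 7.955 × 0.1407 = 1.119 mg/L
Convert: 1.119 mg/L × 1000 = 1119 ng/mL

1120 ng/mL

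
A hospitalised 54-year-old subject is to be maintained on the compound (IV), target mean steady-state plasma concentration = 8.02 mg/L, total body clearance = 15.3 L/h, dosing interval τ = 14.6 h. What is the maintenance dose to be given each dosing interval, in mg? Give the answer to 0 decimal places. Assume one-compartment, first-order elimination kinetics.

At steady state, Dose/τ = Css × CL.
Dose = Css × CL × τ = 8.02 × 15.30 × 14.6 = 1792 mg

1792 mg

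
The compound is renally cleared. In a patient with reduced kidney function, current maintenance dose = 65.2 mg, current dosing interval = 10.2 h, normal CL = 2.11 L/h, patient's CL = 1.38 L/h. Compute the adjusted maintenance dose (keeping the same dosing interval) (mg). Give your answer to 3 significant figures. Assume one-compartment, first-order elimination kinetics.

To keep the same average steady-state level, dosing rate must scale with clearance.
CL ratio = 1.38 / 2.11 = 0.6540
New dose (same interval) = 65.2 × 0.6540 = 42.64 mg

42.6 mg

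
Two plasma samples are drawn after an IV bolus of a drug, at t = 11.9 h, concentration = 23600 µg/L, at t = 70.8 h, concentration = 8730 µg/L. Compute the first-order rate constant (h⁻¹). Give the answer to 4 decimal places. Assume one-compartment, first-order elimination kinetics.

k = ln(C₁/C₂) / (t₂ − t₁) = ln(23600/8730) / (70.8 − 11.9)
  = 0.9945 / 58.90 = 0.01688 h⁻¹

0.0169 h⁻¹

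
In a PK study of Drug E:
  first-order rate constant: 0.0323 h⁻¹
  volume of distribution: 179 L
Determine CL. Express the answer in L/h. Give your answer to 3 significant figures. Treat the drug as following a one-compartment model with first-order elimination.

5.78 L/h

CL = k × Vd = 0.0323 × 179 = 5.782 L/h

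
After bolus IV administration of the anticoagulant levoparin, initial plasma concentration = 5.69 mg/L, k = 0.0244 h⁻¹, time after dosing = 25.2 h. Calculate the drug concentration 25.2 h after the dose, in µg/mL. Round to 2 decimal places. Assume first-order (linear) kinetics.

C = C₀ · e^(−k·t) = 5.690 × e^(−0.02440 × 25.2)
  = 5.690 × 0.5407 = 3.077 mg/L
(3.077 mg/L = 3.077 µg/mL)

3.08 µg/mL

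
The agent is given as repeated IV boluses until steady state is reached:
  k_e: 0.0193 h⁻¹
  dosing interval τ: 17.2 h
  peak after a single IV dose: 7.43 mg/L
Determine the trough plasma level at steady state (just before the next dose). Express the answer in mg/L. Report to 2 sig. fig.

19 mg/L

e^(−kτ) = e^(−0.01930 × 17.2) = 0.7175
Accumulation ratio R = 1 / (1 − e^(−kτ)) = 1 / (1 − 0.7175) = 3.540
Steady-state trough = C₀ × R × e^(−kτ) = 7.43 × 3.540 × 0.7175 = 18.87 mg/L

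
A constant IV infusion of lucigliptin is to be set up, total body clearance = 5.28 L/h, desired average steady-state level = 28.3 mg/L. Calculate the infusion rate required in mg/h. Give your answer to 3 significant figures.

149 mg/h

At steady state, infusion rate R₀ = Css × CL = 28.3 × 5.280 = 149.4 mg/h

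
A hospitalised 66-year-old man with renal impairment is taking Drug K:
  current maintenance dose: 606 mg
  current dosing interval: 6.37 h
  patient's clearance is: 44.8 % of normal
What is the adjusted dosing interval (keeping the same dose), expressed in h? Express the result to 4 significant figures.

To keep the same average steady-state level, dosing rate must scale with clearance.
CL ratio = 44.8 / 100 = 0.4480
New interval (same dose) = 6.37 / 0.4480 = 14.22 h

14.22 h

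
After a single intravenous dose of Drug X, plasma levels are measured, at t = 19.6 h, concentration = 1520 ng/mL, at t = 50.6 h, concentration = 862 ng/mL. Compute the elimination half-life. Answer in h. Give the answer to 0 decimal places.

38 h

k = ln(C₁/C₂) / (t₂ − t₁) = ln(1520/862) / (50.6 − 19.6)
  = 0.5672 / 31.00 = 0.01830 h⁻¹
t½ = ln2 / k = 0.693147 / 0.01830 = 37.88 h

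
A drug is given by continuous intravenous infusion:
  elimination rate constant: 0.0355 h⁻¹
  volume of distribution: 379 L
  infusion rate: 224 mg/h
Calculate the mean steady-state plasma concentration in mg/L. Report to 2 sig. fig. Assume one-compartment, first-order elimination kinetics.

CL = k × Vd = 0.03550 × 379 = 13.45 L/h
At steady state Css = R₀ / CL = 224 / 13.45 = 16.65 mg/L

17 mg/L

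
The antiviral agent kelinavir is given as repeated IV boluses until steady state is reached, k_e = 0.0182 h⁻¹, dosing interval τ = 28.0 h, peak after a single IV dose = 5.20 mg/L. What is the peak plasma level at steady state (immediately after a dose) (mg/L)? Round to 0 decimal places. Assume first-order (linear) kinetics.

e^(−kτ) = e^(−0.01820 × 28.0) = 0.6007
Accumulation ratio R = 1 / (1 − e^(−kτ)) = 1 / (1 − 0.6007) = 2.504
Steady-state peak = C₀ × R = 5.20 × 2.504 = 13.02 mg/L

13 mg/L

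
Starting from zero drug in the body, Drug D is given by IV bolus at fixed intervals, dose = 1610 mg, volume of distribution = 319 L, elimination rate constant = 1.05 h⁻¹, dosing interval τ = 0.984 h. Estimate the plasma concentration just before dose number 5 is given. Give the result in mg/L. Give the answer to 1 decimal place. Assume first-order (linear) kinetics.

C₀ per dose = Dose / Vd = 1610 / 319 = 5.047 mg/L
Fraction remaining after one interval: r = e^(−kτ) = e^(−1.050 × 0.984) = 0.3559
Before dose 5, 4 doses have been given (aged 1τ, 2τ, 3τ, 4τ).
C_trough = C₀ × (r + r² + … + r^4) = C₀ × r(1−r^4)/(1−r)
        = 5.047 × 0.3559 × (1 − 0.01604) / (1 − 0.3559) = 2.744 mg/L

2.7 mg/L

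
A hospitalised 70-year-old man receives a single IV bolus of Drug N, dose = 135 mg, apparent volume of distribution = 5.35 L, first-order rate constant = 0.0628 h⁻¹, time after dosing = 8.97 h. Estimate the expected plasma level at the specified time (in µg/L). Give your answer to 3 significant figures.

C₀ = Dose / Vd = 135.0 / 5.35 = 25.23 mg/L
C = C₀ · e^(−k·t) = 25.23 × e^(−0.06280 × 8.97)
  = 25.23 × 0.5693 = 14.36 mg/L
Convert: 14.36 mg/L × 1000 = 14360 µg/L

14400 µg/L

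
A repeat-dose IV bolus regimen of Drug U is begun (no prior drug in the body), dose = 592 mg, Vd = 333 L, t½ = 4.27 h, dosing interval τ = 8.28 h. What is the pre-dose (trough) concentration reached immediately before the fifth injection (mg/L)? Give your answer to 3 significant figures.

C₀ per dose = Dose / Vd = 592 / 333 = 1.778 mg/L
k = ln2 / t½ = 0.693147 / 4.27 = 0.1623 h⁻¹
Fraction remaining after one interval: r = e^(−kτ) = e^(−0.1623 × 8.28) = 0.2608
Before dose 5, 4 doses have been given (aged 1τ, 2τ, 3τ, 4τ).
C_trough = C₀ × (r + r² + … + r^4) = C₀ × r(1−r^4)/(1−r)
        = 1.778 × 0.2608 × (1 − 0.004626) / (1 − 0.2608) = 0.6244 mg/L

0.624 mg/L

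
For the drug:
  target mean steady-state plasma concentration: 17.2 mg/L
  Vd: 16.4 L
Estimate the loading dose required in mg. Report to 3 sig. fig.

LD = Css × Vd = 17.2 × 16.4 = 282.1 mg

282 mg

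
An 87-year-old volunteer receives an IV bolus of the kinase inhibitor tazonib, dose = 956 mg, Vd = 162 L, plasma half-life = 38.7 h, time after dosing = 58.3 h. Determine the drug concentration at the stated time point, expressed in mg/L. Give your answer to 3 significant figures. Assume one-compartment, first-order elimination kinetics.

C₀ = Dose / Vd = 956.0 / 162 = 5.901 mg/L
k = ln2 / t½ = 0.693147 / 38.7 = 0.01791 h⁻¹
C = C₀ · e^(−k·t) = 5.901 × e^(−0.01791 × 58.3)
  = 5.901 × 0.3520 = 2.077 mg/L

2.08 mg/L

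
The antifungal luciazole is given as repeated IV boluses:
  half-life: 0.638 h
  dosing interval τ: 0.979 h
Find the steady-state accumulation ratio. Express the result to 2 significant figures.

k = ln2 / t½ = 0.693147 / 0.638 = 1.086 h⁻¹
e^(−kτ) = e^(−1.086 × 0.979) = 0.3454
Accumulation ratio R = 1 / (1 − e^(−kτ)) = 1 / (1 − 0.3454) = 1.528

1.5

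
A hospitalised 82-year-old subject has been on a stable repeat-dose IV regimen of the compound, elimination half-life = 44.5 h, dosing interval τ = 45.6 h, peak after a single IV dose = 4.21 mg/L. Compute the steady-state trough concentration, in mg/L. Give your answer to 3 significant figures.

4.07 mg/L

k = ln2 / t½ = 0.693147 / 44.5 = 0.01558 h⁻¹
e^(−kτ) = e^(−0.01558 × 45.6) = 0.4914
Accumulation ratio R = 1 / (1 − e^(−kτ)) = 1 / (1 − 0.4914) = 1.966
Steady-state trough = C₀ × R × e^(−kτ) = 4.21 × 1.966 × 0.4914 = 4.067 mg/L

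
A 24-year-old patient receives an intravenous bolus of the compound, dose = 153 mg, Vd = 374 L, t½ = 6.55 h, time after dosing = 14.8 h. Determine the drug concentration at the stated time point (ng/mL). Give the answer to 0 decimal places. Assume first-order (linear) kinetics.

C₀ = Dose / Vd = 153.0 / 374 = 0.4091 mg/L
k = ln2 / t½ = 0.693147 / 6.55 = 0.1058 h⁻¹
C = C₀ · e^(−k·t) = 0.4091 × e^(−0.1058 × 14.8)
  = 0.4091 × 0.2089 = 0.08546 mg/L
Convert: 0.08546 mg/L × 1000 = 85.46 ng/mL

85 ng/mL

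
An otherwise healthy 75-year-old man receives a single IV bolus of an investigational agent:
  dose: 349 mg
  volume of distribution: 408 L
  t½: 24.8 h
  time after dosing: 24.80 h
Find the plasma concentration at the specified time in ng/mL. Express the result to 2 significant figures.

430 ng/mL

C₀ = Dose / Vd = 349.0 / 408 = 0.8554 mg/L
k = ln2 / t½ = 0.693147 / 24.8 = 0.02795 h⁻¹
t / t½ = 24.80 / 24.8 = 1 half-lives
C = C₀ × (1/2)^1 = 0.8554 × 0.5000 = 0.4277 mg/L
Convert: 0.4277 mg/L × 1000 = 427.7 ng/mL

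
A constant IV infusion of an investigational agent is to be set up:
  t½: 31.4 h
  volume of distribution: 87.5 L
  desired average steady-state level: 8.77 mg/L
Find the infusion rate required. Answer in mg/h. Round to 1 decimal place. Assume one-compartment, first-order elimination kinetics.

16.9 mg/h

k = ln2 / t½ = 0.693147 / 31.4 = 0.02207 h⁻¹
CL = k × Vd = 0.02207 × 87.5 = 1.931 L/h
At steady state, infusion rate R₀ = Css × CL = 8.77 × 1.931 = 16.93 mg/h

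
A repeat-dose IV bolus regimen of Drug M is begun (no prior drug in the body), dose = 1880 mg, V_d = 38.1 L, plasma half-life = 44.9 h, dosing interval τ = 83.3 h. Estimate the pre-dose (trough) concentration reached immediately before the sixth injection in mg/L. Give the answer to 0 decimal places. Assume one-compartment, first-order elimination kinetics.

C₀ per dose = Dose / Vd = 1880 / 38.1 = 49.34 mg/L
k = ln2 / t½ = 0.693147 / 44.9 = 0.01544 h⁻¹
Fraction remaining after one interval: r = e^(−kτ) = e^(−0.01544 × 83.3) = 0.2763
Before dose 6, 5 doses have been given (aged 1τ, 2τ, 3τ, 4τ, 5τ).
C_trough = C₀ × (r + r² + … + r^5) = C₀ × r(1−r^5)/(1−r)
        = 49.34 × 0.2763 × (1 − 0.001610) / (1 − 0.2763) = 18.81 mg/L

19 mg/L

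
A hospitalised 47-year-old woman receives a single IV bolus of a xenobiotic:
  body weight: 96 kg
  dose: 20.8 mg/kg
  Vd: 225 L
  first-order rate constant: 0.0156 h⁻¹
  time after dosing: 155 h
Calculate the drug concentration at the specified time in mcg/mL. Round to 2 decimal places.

Total dose = 20.8 × 96 = 1997 mg
C₀ = Dose / Vd = 1997 / 225 = 8.876 mg/L
C = C₀ · e^(−k·t) = 8.876 × e^(−0.01560 × 155)
  = 8.876 × 0.08910 = 0.7909 mg/L
(0.7909 mg/L = 0.7909 mcg/mL)

0.79 mcg/mL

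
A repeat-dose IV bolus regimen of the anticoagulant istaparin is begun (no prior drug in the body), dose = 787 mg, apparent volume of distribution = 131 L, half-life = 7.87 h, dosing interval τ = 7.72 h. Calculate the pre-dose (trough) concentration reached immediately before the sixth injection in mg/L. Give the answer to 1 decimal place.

C₀ per dose = Dose / Vd = 787 / 131 = 6.008 mg/L
k = ln2 / t½ = 0.693147 / 7.87 = 0.08807 h⁻¹
Fraction remaining after one interval: r = e^(−kτ) = e^(−0.08807 × 7.72) = 0.5067
Before dose 6, 5 doses have been given (aged 1τ, 2τ, 3τ, 4τ, 5τ).
C_trough = C₀ × (r + r² + … + r^5) = C₀ × r(1−r^5)/(1−r)
        = 6.008 × 0.5067 × (1 − 0.03340) / (1 − 0.5067) = 5.965 mg/L

6.0 mg/L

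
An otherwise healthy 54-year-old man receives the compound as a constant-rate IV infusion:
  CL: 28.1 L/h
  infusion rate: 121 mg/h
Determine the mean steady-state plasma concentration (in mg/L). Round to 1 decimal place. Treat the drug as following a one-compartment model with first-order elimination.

4.3 mg/L

At steady state Css = R₀ / CL = 121 / 28.10 = 4.306 mg/L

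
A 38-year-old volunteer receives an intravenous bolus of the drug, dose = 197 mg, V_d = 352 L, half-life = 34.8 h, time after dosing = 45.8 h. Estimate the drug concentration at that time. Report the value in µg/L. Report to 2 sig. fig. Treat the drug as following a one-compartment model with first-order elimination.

220 µg/L

C₀ = Dose / Vd = 197.0 / 352 = 0.5597 mg/L
k = ln2 / t½ = 0.693147 / 34.8 = 0.01992 h⁻¹
C = C₀ · e^(−k·t) = 0.5597 × e^(−0.01992 × 45.8)
  = 0.5597 × 0.4016 = 0.2248 mg/L
Convert: 0.2248 mg/L × 1000 = 224.8 µg/L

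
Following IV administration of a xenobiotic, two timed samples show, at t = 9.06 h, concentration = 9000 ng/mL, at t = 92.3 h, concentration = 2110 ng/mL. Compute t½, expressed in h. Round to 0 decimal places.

40 h

k = ln(C₁/C₂) / (t₂ − t₁) = ln(9000/2110) / (92.3 − 9.06)
  = 1.451 / 83.24 = 0.01743 h⁻¹
t½ = ln2 / k = 0.693147 / 0.01743 = 39.77 h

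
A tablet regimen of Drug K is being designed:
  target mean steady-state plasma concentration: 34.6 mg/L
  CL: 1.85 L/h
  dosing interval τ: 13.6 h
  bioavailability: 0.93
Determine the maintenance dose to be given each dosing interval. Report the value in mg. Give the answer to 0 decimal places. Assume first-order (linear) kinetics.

At steady state, F × (Dose/τ) = Css × CL.
Dose = Css × CL × τ / F = 34.6 × 1.850 × 13.6 / 0.93 = 936.1 mg

936 mg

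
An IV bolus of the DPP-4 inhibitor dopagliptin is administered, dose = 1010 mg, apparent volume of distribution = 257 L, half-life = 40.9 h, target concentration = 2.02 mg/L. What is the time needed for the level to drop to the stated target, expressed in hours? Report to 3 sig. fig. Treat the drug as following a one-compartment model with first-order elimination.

C₀ = Dose / Vd = 1010 / 257 = 3.930 mg/L
k = ln2 / t½ = 0.693147 / 40.9 = 0.01695 h⁻¹
t = ln(C₀ / C) / k = ln(3.930 / 2.02) / 0.01695
  = ln(1.946) / 0.01695 = 0.6658 / 0.01695 = 39.28 h

39.3 h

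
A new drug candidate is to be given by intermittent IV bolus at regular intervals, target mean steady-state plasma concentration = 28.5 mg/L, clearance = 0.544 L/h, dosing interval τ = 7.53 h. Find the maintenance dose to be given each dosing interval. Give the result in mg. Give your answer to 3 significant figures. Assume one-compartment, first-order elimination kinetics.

117 mg

At steady state, Dose/τ = Css × CL.
Dose = Css × CL × τ = 28.5 × 0.5440 × 7.53 = 116.7 mg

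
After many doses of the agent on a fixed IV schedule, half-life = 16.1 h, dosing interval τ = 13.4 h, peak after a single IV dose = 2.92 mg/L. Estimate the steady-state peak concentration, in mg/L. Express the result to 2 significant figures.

6.7 mg/L

k = ln2 / t½ = 0.693147 / 16.1 = 0.04305 h⁻¹
e^(−kτ) = e^(−0.04305 × 13.4) = 0.5617
Accumulation ratio R = 1 / (1 − e^(−kτ)) = 1 / (1 − 0.5617) = 2.282
Steady-state peak = C₀ × R = 2.92 × 2.282 = 6.663 mg/L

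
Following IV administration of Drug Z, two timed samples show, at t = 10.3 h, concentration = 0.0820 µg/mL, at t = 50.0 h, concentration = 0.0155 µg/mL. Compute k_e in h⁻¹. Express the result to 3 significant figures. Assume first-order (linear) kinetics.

k = ln(C₁/C₂) / (t₂ − t₁) = ln(0.0820/0.0155) / (50.0 − 10.3)
  = 1.666 / 39.70 = 0.04196 h⁻¹

0.0420 h⁻¹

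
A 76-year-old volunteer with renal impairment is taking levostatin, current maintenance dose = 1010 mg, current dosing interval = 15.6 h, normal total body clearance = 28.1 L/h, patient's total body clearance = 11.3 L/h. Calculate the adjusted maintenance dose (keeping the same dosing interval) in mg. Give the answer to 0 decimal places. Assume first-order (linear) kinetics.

To keep the same average steady-state level, dosing rate must scale with clearance.
CL ratio = 11.3 / 28.1 = 0.4021
New dose (same interval) = 1010 × 0.4021 = 406.1 mg

406 mg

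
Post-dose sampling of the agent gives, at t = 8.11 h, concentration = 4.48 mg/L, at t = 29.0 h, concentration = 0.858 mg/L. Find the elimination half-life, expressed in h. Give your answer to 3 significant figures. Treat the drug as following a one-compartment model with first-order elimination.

8.76 h

k = ln(C₁/C₂) / (t₂ − t₁) = ln(4.48/0.858) / (29.0 − 8.11)
  = 1.653 / 20.89 = 0.07913 h⁻¹
t½ = ln2 / k = 0.693147 / 0.07913 = 8.760 h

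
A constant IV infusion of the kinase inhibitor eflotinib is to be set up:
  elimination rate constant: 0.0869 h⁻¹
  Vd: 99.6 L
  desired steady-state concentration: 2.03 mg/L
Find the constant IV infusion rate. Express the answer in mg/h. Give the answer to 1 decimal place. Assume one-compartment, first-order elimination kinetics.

CL = k × Vd = 0.08690 × 99.6 = 8.655 L/h
At steady state, infusion rate R₀ = Css × CL = 2.03 × 8.655 = 17.57 mg/h

17.6 mg/h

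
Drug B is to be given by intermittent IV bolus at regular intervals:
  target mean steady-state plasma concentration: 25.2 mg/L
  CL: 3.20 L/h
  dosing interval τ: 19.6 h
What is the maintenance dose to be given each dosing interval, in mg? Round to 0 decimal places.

1581 mg

At steady state, Dose/τ = Css × CL.
Dose = Css × CL × τ = 25.2 × 3.200 × 19.6 = 1581 mg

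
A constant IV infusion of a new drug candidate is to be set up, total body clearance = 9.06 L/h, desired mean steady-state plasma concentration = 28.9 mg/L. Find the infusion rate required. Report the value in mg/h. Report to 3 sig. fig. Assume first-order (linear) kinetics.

At steady state, infusion rate R₀ = Css × CL = 28.9 × 9.060 = 261.8 mg/h

262 mg/h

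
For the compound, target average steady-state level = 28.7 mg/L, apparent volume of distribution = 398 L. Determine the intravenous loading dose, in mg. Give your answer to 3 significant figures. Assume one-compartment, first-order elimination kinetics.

11400 mg

LD = Css × Vd = 28.7 × 398 = 11420 mg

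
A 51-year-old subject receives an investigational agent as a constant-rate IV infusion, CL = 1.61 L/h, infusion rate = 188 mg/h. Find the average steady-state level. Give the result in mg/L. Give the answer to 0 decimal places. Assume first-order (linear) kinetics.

At steady state Css = R₀ / CL = 188 / 1.610 = 116.8 mg/L

117 mg/L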